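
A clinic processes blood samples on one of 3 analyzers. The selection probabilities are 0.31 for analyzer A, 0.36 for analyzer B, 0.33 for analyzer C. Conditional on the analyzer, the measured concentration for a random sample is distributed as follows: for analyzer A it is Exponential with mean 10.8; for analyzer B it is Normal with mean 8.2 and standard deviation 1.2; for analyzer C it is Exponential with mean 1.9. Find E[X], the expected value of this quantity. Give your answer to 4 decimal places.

6.9270

Component means — A: 10.8; B: 8.2; C: 1.9.
E[X] = 0.31·10.8 + 0.36·8.2 + 0.33·1.9 = 6.927.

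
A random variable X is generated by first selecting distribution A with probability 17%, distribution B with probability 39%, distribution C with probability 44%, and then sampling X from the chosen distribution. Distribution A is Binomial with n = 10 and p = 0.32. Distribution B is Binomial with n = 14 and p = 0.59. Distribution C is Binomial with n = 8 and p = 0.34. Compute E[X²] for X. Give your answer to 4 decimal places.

34.0854

For each component E[X²] = Var + (mean)², giving A: 12.416; B: 71.6142; C: 9.1936.
Overall E[X²] = 0.17·12.416 + 0.39·71.6142 + 0.44·9.1936 = 34.0854.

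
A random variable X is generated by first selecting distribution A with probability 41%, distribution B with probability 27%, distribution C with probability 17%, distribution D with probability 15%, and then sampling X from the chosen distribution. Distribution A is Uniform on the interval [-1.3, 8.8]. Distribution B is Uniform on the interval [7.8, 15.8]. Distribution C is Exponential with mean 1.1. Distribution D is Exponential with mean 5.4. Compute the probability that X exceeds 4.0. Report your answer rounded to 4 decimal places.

0.5408

Conditional on each component, P(X > 4.0): A: 0.475248; B: 1; C: 0.026348; D: 0.476761.
By total probability, P(X > 4.0) = 0.41·0.475248 + 0.27·1 + 0.17·0.026348 + 0.15·0.476761 = 0.540845.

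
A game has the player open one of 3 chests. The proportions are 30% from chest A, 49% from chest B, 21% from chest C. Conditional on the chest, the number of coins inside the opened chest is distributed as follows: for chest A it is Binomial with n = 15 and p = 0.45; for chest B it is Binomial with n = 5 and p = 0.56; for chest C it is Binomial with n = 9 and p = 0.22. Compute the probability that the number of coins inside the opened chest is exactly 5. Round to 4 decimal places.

0.0741

Conditional on each chest, P(X = 5): A: 0.14036; B: 0.0550732; C: 0.024036.
By total probability, P(X = 5) = 0.3·0.14036 + 0.49·0.0550732 + 0.21·0.024036 = 0.0741416.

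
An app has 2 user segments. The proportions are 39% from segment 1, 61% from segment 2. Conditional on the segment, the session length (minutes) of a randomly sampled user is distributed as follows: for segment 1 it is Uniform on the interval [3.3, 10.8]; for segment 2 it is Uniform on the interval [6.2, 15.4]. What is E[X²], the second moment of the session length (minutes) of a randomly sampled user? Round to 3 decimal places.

96.665

For each component E[X²] = Var + (mean)², giving 1: 54.39; 2: 123.693.
Overall E[X²] = 0.39·54.39 + 0.61·123.693 = 96.665.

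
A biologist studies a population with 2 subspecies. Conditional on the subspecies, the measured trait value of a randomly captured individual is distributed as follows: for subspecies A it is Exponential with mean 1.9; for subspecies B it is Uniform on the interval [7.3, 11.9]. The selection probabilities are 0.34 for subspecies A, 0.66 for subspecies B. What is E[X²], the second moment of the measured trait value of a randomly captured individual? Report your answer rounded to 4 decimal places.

64.4442

For each component E[X²] = Var + (mean)², giving A: 7.22; B: 93.9233.
Overall E[X²] = 0.34·7.22 + 0.66·93.9233 = 64.4442.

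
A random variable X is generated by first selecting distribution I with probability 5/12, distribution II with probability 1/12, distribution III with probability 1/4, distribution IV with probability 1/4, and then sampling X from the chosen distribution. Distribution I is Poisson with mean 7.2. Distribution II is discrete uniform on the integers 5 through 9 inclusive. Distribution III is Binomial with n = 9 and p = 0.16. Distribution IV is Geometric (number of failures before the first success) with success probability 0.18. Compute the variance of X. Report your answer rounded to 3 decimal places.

Per component, I: μ=7.2, E[X²]=59.04; II: μ=7, E[X²]=51; III: μ=1.44, E[X²]=3.2832; IV: μ=4.55556, E[X²]=46.0617.
E[X] = 0.416667·7.2 + 0.0833333·7 + 0.25·1.44 + 0.25·4.55556 = 5.08222.
E[X²] = 0.416667·59.04 + 0.0833333·51 + 0.25·3.2832 + 0.25·46.0617 = 41.1862.
Var(X) = E[X²] − (E[X])² = 41.1862 − 25.829 = 15.3572.

15.357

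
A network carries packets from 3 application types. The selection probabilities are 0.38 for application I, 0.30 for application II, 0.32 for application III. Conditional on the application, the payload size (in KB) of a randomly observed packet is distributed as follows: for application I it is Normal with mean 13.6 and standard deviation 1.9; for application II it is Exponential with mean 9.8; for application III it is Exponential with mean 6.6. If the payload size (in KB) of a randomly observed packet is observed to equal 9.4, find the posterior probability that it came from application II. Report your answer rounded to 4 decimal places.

0.3867

Likelihoods f(9.4 | ·): I: 0.0182424; II: 0.0391026; III: 0.0364683.
Posterior ∝ prior × likelihood. Numerator for II: 0.3·0.0391026 = 0.0117308.
Normalizing constant: 0.38·0.0182424 + 0.3·0.0391026 + 0.32·0.0364683 = 0.0303328.
P(II | observation) = 0.0117308 / 0.0303328 = 0.386736.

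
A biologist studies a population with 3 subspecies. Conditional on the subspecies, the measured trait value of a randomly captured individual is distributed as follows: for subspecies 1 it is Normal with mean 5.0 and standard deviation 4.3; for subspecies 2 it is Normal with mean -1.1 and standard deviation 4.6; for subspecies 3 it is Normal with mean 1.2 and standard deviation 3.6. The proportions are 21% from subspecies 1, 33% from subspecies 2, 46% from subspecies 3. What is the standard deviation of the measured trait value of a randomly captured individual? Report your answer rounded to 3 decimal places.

Per component, 1: μ=5, E[X²]=43.49; 2: μ=-1.1, E[X²]=22.37; 3: μ=1.2, E[X²]=14.4.
E[X] = 0.21·5 + 0.33·-1.1 + 0.46·1.2 = 1.239.
E[X²] = 0.21·43.49 + 0.33·22.37 + 0.46·14.4 = 23.139.
Var(X) = E[X²] − (E[X])² = 23.139 − 1.53512 = 21.6039.
SD(X) = √21.6039 = 4.648.

4.648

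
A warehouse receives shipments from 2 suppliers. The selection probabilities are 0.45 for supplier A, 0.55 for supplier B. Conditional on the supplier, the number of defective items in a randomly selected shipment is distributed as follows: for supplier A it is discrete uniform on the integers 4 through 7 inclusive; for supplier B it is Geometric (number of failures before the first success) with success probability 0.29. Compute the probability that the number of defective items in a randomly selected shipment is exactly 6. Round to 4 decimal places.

0.1329

Conditional on each supplier, P(X = 6): A: 0.25; B: 0.0371491.
By total probability, P(X = 6) = 0.45·0.25 + 0.55·0.0371491 = 0.132932.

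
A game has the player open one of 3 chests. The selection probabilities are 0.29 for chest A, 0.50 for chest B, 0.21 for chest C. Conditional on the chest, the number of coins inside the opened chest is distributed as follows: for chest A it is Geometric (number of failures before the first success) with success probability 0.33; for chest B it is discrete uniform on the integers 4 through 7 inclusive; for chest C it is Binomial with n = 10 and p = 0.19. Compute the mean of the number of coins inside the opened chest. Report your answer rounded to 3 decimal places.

3.738

Component means — A: 2.0303; B: 5.5; C: 1.9.
E[X] = 0.29·2.0303 + 0.5·5.5 + 0.21·1.9 = 3.73779.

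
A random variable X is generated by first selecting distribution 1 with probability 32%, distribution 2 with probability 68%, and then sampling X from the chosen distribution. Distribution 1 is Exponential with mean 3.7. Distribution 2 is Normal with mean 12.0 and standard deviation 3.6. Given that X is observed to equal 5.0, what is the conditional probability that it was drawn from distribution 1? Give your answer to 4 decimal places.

Likelihoods f(5.0 | ·): 1: 0.0699703; 2: 0.0167341.
Posterior ∝ prior × likelihood. Numerator for 1: 0.32·0.0699703 = 0.0223905.
Normalizing constant: 0.32·0.0699703 + 0.68·0.0167341 = 0.0337697.
P(1 | observation) = 0.0223905 / 0.0337697 = 0.663035.

0.6630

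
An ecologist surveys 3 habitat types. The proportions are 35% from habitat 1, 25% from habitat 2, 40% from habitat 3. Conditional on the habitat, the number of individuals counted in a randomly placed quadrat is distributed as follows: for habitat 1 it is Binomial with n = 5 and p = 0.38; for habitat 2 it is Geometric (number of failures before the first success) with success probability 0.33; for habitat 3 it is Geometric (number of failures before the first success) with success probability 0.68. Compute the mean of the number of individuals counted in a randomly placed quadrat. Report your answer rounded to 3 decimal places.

1.361

Component means — 1: 1.9; 2: 2.0303; 3: 0.470588.
E[X] = 0.35·1.9 + 0.25·2.0303 + 0.4·0.470588 = 1.36081.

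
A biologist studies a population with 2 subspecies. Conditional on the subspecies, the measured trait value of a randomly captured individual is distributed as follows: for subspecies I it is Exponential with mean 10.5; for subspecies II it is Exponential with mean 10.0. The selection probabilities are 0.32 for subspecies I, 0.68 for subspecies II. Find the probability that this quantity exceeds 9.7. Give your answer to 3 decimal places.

Conditional on each subspecies, P(X > 9.7): I: 0.397004; II: 0.379083.
By total probability, P(X > 9.7) = 0.32·0.397004 + 0.68·0.379083 = 0.384818.

0.385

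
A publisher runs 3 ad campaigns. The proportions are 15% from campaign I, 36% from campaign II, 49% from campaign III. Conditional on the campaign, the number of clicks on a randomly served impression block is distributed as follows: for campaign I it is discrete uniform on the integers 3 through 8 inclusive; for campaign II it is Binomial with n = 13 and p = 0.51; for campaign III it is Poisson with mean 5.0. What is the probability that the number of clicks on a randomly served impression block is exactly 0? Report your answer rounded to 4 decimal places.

Conditional on each campaign, P(X = 0): I: 0; II: 9.38748e-05; III: 0.00673795.
By total probability, P(X = 0) = 0.15·0 + 0.36·9.38748e-05 + 0.49·0.00673795 = 0.00333539.

0.0033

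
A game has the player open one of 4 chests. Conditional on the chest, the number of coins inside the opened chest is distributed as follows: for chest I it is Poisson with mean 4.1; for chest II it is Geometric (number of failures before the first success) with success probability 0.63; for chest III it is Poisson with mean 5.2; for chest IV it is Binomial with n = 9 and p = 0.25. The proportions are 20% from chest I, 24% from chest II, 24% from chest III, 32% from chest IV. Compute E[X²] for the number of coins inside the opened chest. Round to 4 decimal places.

14.3861

For each component E[X²] = Var + (mean)², giving I: 20.91; II: 1.27715; III: 32.24; IV: 6.75.
Overall E[X²] = 0.2·20.91 + 0.24·1.27715 + 0.24·32.24 + 0.32·6.75 = 14.3861.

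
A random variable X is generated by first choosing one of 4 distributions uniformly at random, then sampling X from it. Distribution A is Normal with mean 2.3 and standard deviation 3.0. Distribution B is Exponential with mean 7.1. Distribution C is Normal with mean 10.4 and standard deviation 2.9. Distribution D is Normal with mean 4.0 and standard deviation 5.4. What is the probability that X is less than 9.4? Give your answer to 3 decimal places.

Conditional on each component, P(X < 9.4): A: 0.991025; B: 0.733916; C: 0.365112; D: 0.841345.
By total probability, P(X < 9.4) = 0.25·0.991025 + 0.25·0.733916 + 0.25·0.365112 + 0.25·0.841345 = 0.73285.

0.733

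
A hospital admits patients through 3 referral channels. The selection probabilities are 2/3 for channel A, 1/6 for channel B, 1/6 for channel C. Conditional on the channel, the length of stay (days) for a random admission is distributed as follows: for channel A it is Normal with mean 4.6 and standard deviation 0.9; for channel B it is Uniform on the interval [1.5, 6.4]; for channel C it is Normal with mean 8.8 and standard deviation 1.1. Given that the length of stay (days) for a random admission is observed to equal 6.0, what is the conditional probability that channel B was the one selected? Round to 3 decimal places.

0.273

Likelihoods f(6.0 | ·): A: 0.132198; B: 0.204082; C: 0.0142085.
Posterior ∝ prior × likelihood. Numerator for B: 0.166667·0.204082 = 0.0340136.
Normalizing constant: 0.666667·0.132198 + 0.166667·0.204082 + 0.166667·0.0142085 = 0.124514.
P(B | observation) = 0.0340136 / 0.124514 = 0.273172.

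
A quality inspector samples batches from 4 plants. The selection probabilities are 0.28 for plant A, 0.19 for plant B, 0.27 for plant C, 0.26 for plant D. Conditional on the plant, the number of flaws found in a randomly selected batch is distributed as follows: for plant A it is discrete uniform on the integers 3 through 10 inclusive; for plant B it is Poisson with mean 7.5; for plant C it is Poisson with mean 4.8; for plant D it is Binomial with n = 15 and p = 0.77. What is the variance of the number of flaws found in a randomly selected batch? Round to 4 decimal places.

Per component, A: μ=6.5, E[X²]=47.5; B: μ=7.5, E[X²]=63.75; C: μ=4.8, E[X²]=27.84; D: μ=11.55, E[X²]=136.059.
E[X] = 0.28·6.5 + 0.19·7.5 + 0.27·4.8 + 0.26·11.55 = 7.544.
E[X²] = 0.28·47.5 + 0.19·63.75 + 0.27·27.84 + 0.26·136.059 = 68.3046.
Var(X) = E[X²] − (E[X])² = 68.3046 − 56.9119 = 11.3927.

11.3927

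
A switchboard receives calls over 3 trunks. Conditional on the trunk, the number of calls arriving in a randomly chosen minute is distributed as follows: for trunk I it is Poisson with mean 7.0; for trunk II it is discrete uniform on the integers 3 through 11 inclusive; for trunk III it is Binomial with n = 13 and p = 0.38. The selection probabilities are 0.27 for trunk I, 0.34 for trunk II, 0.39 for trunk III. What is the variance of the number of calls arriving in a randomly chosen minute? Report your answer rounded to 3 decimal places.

Per component, I: μ=7, E[X²]=56; II: μ=7, E[X²]=55.6667; III: μ=4.94, E[X²]=27.4664.
E[X] = 0.27·7 + 0.34·7 + 0.39·4.94 = 6.1966.
E[X²] = 0.27·56 + 0.34·55.6667 + 0.39·27.4664 = 44.7586.
Var(X) = E[X²] − (E[X])² = 44.7586 − 38.3979 = 6.36071.

6.361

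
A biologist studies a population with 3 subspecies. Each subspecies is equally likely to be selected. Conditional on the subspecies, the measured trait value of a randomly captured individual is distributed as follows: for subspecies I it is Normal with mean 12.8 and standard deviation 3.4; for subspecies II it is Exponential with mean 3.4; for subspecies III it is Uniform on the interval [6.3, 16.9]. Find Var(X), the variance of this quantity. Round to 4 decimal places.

Per component, I: μ=12.8, E[X²]=175.4; II: μ=3.4, E[X²]=23.12; III: μ=11.6, E[X²]=143.923.
E[X] = 0.333333·12.8 + 0.333333·3.4 + 0.333333·11.6 = 9.26667.
E[X²] = 0.333333·175.4 + 0.333333·23.12 + 0.333333·143.923 = 114.148.
Var(X) = E[X²] − (E[X])² = 114.148 − 85.8711 = 28.2767.

28.2767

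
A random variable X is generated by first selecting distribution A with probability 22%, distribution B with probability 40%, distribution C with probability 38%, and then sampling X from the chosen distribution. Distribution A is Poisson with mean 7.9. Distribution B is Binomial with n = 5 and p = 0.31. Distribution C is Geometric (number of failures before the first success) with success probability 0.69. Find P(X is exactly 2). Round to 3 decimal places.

Conditional on each component, P(X = 2): A: 0.0115691; B: 0.315697; C: 0.066309.
By total probability, P(X = 2) = 0.22·0.0115691 + 0.4·0.315697 + 0.38·0.066309 = 0.154021.

0.154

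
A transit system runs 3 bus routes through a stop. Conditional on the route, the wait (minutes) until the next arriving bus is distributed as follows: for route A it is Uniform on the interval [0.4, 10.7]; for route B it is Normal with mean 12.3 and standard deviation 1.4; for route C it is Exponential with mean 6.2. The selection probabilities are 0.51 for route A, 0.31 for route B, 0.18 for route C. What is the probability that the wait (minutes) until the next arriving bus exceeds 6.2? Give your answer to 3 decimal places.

0.599

Conditional on each route, P(X > 6.2): A: 0.436893; B: 0.999993; C: 0.367879.
By total probability, P(X > 6.2) = 0.51·0.436893 + 0.31·0.999993 + 0.18·0.367879 = 0.599032.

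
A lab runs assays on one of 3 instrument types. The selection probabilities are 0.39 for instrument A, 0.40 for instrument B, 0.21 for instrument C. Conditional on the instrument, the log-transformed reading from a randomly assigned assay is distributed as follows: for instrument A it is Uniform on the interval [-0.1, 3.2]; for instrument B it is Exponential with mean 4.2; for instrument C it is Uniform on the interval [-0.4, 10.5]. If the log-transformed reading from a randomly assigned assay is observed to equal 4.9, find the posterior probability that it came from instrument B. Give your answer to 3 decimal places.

0.606

Likelihoods f(4.9 | ·): A: 0; B: 0.0741436; C: 0.0917431.
Posterior ∝ prior × likelihood. Numerator for B: 0.4·0.0741436 = 0.0296574.
Normalizing constant: 0.39·0 + 0.4·0.0741436 + 0.21·0.0917431 = 0.0489235.
P(B | observation) = 0.0296574 / 0.0489235 = 0.6062.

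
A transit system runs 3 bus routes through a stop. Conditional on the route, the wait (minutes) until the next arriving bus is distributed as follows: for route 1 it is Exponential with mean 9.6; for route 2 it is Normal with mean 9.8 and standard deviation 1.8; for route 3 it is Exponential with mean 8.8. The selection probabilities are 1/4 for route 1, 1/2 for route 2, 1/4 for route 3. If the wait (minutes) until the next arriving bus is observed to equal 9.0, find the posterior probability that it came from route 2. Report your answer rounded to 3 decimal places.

0.831

Likelihoods f(9.0 | ·): 1: 0.0407923; 2: 0.200791; 3: 0.0408651.
Posterior ∝ prior × likelihood. Numerator for 2: 0.5·0.200791 = 0.100396.
Normalizing constant: 0.25·0.0407923 + 0.5·0.200791 + 0.25·0.0408651 = 0.12081.
P(2 | observation) = 0.100396 / 0.12081 = 0.831021.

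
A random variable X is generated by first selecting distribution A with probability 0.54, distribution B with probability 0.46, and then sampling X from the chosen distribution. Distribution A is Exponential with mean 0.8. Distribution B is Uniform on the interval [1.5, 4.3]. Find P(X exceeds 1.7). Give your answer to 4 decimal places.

0.4916

Conditional on each component, P(X > 1.7): A: 0.119433; B: 0.928571.
By total probability, P(X > 1.7) = 0.54·0.119433 + 0.46·0.928571 = 0.491637.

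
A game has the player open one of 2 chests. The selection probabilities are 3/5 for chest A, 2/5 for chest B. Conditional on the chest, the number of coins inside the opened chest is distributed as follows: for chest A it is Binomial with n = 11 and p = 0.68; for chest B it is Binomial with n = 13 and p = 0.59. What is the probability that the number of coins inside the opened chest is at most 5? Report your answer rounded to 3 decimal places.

0.106

Conditional on each chest, P(X ≤ 5): A: 0.103056; B: 0.111395.
By total probability, P(X ≤ 5) = 0.6·0.103056 + 0.4·0.111395 = 0.106391.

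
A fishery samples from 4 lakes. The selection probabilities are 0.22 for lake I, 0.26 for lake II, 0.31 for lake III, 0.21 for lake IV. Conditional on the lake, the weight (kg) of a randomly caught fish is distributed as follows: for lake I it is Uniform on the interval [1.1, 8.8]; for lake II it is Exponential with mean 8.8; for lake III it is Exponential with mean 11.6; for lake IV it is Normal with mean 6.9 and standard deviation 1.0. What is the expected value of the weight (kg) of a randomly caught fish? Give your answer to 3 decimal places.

Component means — I: 4.95; II: 8.8; III: 11.6; IV: 6.9.
E[X] = 0.22·4.95 + 0.26·8.8 + 0.31·11.6 + 0.21·6.9 = 8.422.

8.422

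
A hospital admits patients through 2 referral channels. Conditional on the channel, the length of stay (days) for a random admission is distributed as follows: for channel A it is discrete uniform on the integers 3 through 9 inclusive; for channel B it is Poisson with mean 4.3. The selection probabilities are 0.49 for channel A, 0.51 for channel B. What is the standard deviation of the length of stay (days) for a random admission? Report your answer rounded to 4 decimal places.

2.2080

Per component, A: μ=6, E[X²]=40; B: μ=4.3, E[X²]=22.79.
E[X] = 0.49·6 + 0.51·4.3 = 5.133.
E[X²] = 0.49·40 + 0.51·22.79 = 31.2229.
Var(X) = E[X²] − (E[X])² = 31.2229 − 26.3477 = 4.87521.
SD(X) = √4.87521 = 2.20799.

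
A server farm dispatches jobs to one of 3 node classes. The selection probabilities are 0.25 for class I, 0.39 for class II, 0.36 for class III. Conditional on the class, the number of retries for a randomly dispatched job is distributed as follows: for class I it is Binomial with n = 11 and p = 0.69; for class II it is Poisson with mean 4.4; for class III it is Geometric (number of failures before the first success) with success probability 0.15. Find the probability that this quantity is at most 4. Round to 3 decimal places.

Conditional on each class, P(X ≤ 4): I: 0.0259599; II: 0.551184; III: 0.556295.
By total probability, P(X ≤ 4) = 0.25·0.0259599 + 0.39·0.551184 + 0.36·0.556295 = 0.421718.

0.422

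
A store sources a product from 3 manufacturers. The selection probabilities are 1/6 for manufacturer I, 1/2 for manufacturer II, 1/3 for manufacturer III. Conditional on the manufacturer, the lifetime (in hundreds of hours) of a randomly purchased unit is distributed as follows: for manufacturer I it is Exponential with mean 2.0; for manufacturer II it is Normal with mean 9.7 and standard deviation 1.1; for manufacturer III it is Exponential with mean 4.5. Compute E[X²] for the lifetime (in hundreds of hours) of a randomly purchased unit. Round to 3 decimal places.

For each component E[X²] = Var + (mean)², giving I: 8; II: 95.3; III: 40.5.
Overall E[X²] = 0.166667·8 + 0.5·95.3 + 0.333333·40.5 = 62.4833.

62.483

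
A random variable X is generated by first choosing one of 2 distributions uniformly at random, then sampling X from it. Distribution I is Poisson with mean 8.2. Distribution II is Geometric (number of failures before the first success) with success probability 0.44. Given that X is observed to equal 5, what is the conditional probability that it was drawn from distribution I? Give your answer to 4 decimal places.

0.7779

Likelihoods P(X=5 | ·): I: 0.0848542; II: 0.0242322.
Posterior ∝ prior × likelihood. Numerator for I: 0.5·0.0848542 = 0.0424271.
Normalizing constant: 0.5·0.0848542 + 0.5·0.0242322 = 0.0545432.
P(I | observation) = 0.0424271 / 0.0545432 = 0.777862.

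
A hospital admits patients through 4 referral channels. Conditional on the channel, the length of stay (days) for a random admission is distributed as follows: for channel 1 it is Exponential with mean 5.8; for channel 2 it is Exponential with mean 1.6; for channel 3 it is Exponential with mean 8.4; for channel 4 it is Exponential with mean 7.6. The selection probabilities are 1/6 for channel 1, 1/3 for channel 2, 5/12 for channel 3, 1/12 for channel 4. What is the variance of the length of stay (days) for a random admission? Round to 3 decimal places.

49.612

Per component, 1: μ=5.8, E[X²]=67.28; 2: μ=1.6, E[X²]=5.12; 3: μ=8.4, E[X²]=141.12; 4: μ=7.6, E[X²]=115.52.
E[X] = 0.166667·5.8 + 0.333333·1.6 + 0.416667·8.4 + 0.0833333·7.6 = 5.63333.
E[X²] = 0.166667·67.28 + 0.333333·5.12 + 0.416667·141.12 + 0.0833333·115.52 = 81.3467.
Var(X) = E[X²] − (E[X])² = 81.3467 − 31.7344 = 49.6122.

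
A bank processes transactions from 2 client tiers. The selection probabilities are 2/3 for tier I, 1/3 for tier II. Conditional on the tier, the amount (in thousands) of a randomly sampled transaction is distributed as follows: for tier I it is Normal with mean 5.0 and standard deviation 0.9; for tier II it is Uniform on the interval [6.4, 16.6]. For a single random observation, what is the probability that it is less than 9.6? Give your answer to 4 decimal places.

Conditional on each tier, P(X < 9.6): I: 1; II: 0.313725.
By total probability, P(X < 9.6) = 0.666667·1 + 0.333333·0.313725 = 0.771242.

0.7712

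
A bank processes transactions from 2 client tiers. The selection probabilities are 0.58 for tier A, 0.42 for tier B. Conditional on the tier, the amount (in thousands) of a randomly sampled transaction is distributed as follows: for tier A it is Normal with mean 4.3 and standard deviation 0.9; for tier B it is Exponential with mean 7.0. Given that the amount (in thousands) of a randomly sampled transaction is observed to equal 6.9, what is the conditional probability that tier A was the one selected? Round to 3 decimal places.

0.150

Likelihoods f(6.9 | ·): A: 0.00683009; B: 0.0533104.
Posterior ∝ prior × likelihood. Numerator for A: 0.58·0.00683009 = 0.00396145.
Normalizing constant: 0.58·0.00683009 + 0.42·0.0533104 = 0.0263518.
P(A | observation) = 0.00396145 / 0.0263518 = 0.150329.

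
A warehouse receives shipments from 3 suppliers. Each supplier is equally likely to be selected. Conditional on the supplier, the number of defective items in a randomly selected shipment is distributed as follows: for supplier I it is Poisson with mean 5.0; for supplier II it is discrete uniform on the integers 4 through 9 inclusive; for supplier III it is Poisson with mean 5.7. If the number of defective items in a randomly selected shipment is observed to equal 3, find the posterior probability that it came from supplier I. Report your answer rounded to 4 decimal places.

Likelihoods P(X=3 | ·): I: 0.140374; II: 0; III: 0.103275.
Posterior ∝ prior × likelihood. Numerator for I: 0.333333·0.140374 = 0.0467913.
Normalizing constant: 0.333333·0.140374 + 0.333333·0 + 0.333333·0.103275 = 0.0812163.
P(I | observation) = 0.0467913 / 0.0812163 = 0.576132.

0.5761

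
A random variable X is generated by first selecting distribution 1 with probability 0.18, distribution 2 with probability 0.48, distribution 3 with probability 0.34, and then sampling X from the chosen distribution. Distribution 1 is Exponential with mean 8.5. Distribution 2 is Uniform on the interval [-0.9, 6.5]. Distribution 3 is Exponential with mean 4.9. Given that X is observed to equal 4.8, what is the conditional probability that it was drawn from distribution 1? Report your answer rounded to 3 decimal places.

0.117

Likelihoods f(4.8 | ·): 1: 0.0668856; 2: 0.135135; 3: 0.0766254.
Posterior ∝ prior × likelihood. Numerator for 1: 0.18·0.0668856 = 0.0120394.
Normalizing constant: 0.18·0.0668856 + 0.48·0.135135 + 0.34·0.0766254 = 0.102957.
P(1 | observation) = 0.0120394 / 0.102957 = 0.116936.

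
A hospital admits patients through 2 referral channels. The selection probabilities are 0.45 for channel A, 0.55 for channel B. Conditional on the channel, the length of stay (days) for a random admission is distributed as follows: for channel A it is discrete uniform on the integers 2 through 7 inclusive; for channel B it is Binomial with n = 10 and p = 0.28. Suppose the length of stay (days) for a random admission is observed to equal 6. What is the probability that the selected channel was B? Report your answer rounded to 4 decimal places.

Likelihoods P(X=6 | ·): A: 0.166667; B: 0.0271955.
Posterior ∝ prior × likelihood. Numerator for B: 0.55·0.0271955 = 0.0149575.
Normalizing constant: 0.45·0.166667 + 0.55·0.0271955 = 0.0899575.
P(B | observation) = 0.0149575 / 0.0899575 = 0.166273.

0.1663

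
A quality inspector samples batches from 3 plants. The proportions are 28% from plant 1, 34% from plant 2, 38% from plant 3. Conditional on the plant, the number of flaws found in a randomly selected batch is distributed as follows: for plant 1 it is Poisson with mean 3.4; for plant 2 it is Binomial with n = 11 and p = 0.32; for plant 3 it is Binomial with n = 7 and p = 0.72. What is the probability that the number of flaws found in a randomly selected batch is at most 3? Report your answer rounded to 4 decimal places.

0.3687

Conditional on each plant, P(X ≤ 3): 1: 0.558357; 2: 0.511043; 3: 0.101596.
By total probability, P(X ≤ 3) = 0.28·0.558357 + 0.34·0.511043 + 0.38·0.101596 = 0.368701.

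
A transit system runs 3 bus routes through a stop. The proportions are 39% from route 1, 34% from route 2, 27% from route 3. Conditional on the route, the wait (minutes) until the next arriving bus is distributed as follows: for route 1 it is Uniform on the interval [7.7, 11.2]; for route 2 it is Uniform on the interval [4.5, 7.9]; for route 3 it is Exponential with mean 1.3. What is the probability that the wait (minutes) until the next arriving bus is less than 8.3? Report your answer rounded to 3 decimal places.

0.676

Conditional on each route, P(X < 8.3): 1: 0.171429; 2: 1; 3: 0.998313.
By total probability, P(X < 8.3) = 0.39·0.171429 + 0.34·1 + 0.27·0.998313 = 0.676402.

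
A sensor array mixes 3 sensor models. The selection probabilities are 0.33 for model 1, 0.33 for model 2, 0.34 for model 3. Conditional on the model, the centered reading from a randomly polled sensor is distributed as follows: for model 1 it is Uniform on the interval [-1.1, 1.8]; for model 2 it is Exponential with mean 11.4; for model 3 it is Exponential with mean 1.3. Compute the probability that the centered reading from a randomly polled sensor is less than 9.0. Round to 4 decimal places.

0.8498

Conditional on each model, P(X < 9.0): 1: 1; 2: 0.545916; 3: 0.999015.
By total probability, P(X < 9.0) = 0.33·1 + 0.33·0.545916 + 0.34·0.999015 = 0.849818.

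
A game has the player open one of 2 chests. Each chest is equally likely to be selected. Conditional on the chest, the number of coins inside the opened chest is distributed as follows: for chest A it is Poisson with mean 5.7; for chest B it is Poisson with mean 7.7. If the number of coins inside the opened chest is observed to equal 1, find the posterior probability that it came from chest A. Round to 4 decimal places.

0.8454

Likelihoods P(X=1 | ·): A: 0.019072; B: 0.00348677.
Posterior ∝ prior × likelihood. Numerator for A: 0.5·0.019072 = 0.009536.
Normalizing constant: 0.5·0.019072 + 0.5·0.00348677 = 0.0112794.
P(A | observation) = 0.009536 / 0.0112794 = 0.845436.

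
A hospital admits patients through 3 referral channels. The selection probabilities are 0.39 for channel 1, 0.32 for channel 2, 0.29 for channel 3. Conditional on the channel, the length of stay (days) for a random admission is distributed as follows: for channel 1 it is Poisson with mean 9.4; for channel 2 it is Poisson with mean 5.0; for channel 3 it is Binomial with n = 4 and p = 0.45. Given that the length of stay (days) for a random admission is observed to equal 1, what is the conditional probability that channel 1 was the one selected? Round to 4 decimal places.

0.0031

Likelihoods P(X=1 | ·): 1: 0.000777606; 2: 0.0336897; 3: 0.299475.
Posterior ∝ prior × likelihood. Numerator for 1: 0.39·0.000777606 = 0.000303266.
Normalizing constant: 0.39·0.000777606 + 0.32·0.0336897 + 0.29·0.299475 = 0.0979317.
P(1 | observation) = 0.000303266 / 0.0979317 = 0.00309671.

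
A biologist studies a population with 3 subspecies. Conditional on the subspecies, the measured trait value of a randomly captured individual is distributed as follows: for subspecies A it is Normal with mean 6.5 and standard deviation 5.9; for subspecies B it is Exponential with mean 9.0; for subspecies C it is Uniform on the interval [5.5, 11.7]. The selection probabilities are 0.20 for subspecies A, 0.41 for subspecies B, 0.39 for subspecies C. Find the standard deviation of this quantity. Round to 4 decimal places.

Per component, A: μ=6.5, E[X²]=77.06; B: μ=9, E[X²]=162; C: μ=8.6, E[X²]=77.1633.
E[X] = 0.2·6.5 + 0.41·9 + 0.39·8.6 = 8.344.
E[X²] = 0.2·77.06 + 0.41·162 + 0.39·77.1633 = 111.926.
Var(X) = E[X²] − (E[X])² = 111.926 − 69.6223 = 42.3034.
SD(X) = √42.3034 = 6.5041.

6.5041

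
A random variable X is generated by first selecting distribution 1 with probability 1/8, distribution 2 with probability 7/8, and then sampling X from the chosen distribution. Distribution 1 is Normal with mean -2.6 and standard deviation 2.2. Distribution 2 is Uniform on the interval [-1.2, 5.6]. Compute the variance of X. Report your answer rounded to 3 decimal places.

6.497

Per component, 1: μ=-2.6, E[X²]=11.6; 2: μ=2.2, E[X²]=8.69333.
E[X] = 0.125·-2.6 + 0.875·2.2 = 1.6.
E[X²] = 0.125·11.6 + 0.875·8.69333 = 9.05667.
Var(X) = E[X²] − (E[X])² = 9.05667 − 2.56 = 6.49667.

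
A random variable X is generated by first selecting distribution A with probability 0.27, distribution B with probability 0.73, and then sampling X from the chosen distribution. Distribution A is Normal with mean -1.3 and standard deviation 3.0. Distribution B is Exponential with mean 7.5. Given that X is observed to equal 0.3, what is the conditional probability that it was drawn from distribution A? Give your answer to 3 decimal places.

0.250

Likelihoods f(0.3 | ·): A: 0.115351; B: 0.128105.
Posterior ∝ prior × likelihood. Numerator for A: 0.27·0.115351 = 0.0311449.
Normalizing constant: 0.27·0.115351 + 0.73·0.128105 = 0.124662.
P(A | observation) = 0.0311449 / 0.124662 = 0.249835.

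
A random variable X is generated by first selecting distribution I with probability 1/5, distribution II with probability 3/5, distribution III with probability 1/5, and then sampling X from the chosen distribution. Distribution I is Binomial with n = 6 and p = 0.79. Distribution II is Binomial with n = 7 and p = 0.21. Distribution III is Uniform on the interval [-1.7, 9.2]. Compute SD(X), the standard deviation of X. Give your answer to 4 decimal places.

Per component, I: μ=4.74, E[X²]=23.463; II: μ=1.47, E[X²]=3.3222; III: μ=3.75, E[X²]=23.9633.
E[X] = 0.2·4.74 + 0.6·1.47 + 0.2·3.75 = 2.58.
E[X²] = 0.2·23.463 + 0.6·3.3222 + 0.2·23.9633 = 11.4786.
Var(X) = E[X²] − (E[X])² = 11.4786 − 6.6564 = 4.82219.
SD(X) = √4.82219 = 2.19595.

2.1959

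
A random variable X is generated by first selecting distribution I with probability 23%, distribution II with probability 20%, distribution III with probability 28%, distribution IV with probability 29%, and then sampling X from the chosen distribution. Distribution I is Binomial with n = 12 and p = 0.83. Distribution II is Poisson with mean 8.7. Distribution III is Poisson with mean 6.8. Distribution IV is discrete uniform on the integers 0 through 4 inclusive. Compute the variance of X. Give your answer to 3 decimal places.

Per component, I: μ=9.96, E[X²]=100.895; II: μ=8.7, E[X²]=84.39; III: μ=6.8, E[X²]=53.04; IV: μ=2, E[X²]=6.
E[X] = 0.23·9.96 + 0.2·8.7 + 0.28·6.8 + 0.29·2 = 6.5148.
E[X²] = 0.23·100.895 + 0.2·84.39 + 0.28·53.04 + 0.29·6 = 56.675.
Var(X) = E[X²] − (E[X])² = 56.675 − 42.4426 = 14.2324.

14.232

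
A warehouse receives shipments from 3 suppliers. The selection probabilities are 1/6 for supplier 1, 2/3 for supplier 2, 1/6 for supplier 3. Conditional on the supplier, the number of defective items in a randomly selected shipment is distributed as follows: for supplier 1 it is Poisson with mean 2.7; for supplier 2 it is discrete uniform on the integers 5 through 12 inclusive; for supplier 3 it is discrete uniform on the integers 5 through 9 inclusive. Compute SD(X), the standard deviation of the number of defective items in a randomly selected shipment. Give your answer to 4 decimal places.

Per component, 1: μ=2.7, E[X²]=9.99; 2: μ=8.5, E[X²]=77.5; 3: μ=7, E[X²]=51.
E[X] = 0.166667·2.7 + 0.666667·8.5 + 0.166667·7 = 7.28333.
E[X²] = 0.166667·9.99 + 0.666667·77.5 + 0.166667·51 = 61.8317.
Var(X) = E[X²] − (E[X])² = 61.8317 − 53.0469 = 8.78472.
SD(X) = √8.78472 = 2.9639.

2.9639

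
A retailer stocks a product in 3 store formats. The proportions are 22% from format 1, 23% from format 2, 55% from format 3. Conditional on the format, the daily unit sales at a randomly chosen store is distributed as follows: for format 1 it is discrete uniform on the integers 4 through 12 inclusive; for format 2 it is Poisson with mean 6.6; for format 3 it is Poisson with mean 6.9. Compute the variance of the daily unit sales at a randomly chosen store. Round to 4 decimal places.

Per component, 1: μ=8, E[X²]=70.6667; 2: μ=6.6, E[X²]=50.16; 3: μ=6.9, E[X²]=54.51.
E[X] = 0.22·8 + 0.23·6.6 + 0.55·6.9 = 7.073.
E[X²] = 0.22·70.6667 + 0.23·50.16 + 0.55·54.51 = 57.064.
Var(X) = E[X²] − (E[X])² = 57.064 − 50.0273 = 7.03664.

7.0366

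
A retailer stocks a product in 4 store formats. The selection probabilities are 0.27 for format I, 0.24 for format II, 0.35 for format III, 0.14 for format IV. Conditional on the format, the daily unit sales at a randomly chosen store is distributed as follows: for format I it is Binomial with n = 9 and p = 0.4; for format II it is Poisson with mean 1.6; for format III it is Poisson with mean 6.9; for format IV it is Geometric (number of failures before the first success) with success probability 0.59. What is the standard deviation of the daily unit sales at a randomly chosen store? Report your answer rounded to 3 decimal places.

Per component, I: μ=3.6, E[X²]=15.12; II: μ=1.6, E[X²]=4.16; III: μ=6.9, E[X²]=54.51; IV: μ=0.694915, E[X²]=1.66073.
E[X] = 0.27·3.6 + 0.24·1.6 + 0.35·6.9 + 0.14·0.694915 = 3.86829.
E[X²] = 0.27·15.12 + 0.24·4.16 + 0.35·54.51 + 0.14·1.66073 = 24.3918.
Var(X) = E[X²] − (E[X])² = 24.3918 − 14.9637 = 9.42815.
SD(X) = √9.42815 = 3.07053.

3.071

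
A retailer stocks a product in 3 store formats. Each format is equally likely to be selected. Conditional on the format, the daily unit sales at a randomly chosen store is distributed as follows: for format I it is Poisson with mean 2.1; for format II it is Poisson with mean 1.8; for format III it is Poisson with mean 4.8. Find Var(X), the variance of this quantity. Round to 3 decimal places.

Per component, I: μ=2.1, E[X²]=6.51; II: μ=1.8, E[X²]=5.04; III: μ=4.8, E[X²]=27.84.
E[X] = 0.333333·2.1 + 0.333333·1.8 + 0.333333·4.8 = 2.9.
E[X²] = 0.333333·6.51 + 0.333333·5.04 + 0.333333·27.84 = 13.13.
Var(X) = E[X²] − (E[X])² = 13.13 − 8.41 = 4.72.

4.720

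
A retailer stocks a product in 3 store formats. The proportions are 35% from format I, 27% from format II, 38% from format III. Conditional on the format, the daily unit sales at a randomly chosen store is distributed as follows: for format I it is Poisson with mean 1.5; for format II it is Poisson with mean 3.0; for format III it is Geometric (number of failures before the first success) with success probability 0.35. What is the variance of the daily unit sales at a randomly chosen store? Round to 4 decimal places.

Per component, I: μ=1.5, E[X²]=3.75; II: μ=3, E[X²]=12; III: μ=1.85714, E[X²]=8.7551.
E[X] = 0.35·1.5 + 0.27·3 + 0.38·1.85714 = 2.04071.
E[X²] = 0.35·3.75 + 0.27·12 + 0.38·8.7551 = 7.87944.
Var(X) = E[X²] − (E[X])² = 7.87944 − 4.16451 = 3.71492.

3.7149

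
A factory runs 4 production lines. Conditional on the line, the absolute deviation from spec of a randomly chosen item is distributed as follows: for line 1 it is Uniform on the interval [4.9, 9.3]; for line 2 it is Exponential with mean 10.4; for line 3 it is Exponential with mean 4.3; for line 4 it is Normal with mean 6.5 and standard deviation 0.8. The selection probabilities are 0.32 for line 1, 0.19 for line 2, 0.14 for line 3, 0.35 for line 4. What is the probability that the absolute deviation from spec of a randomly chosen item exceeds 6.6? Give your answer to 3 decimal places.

0.485

Conditional on each line, P(X > 6.6): 1: 0.613636; 2: 0.530139; 3: 0.215481; 4: 0.450262.
By total probability, P(X > 6.6) = 0.32·0.613636 + 0.19·0.530139 + 0.14·0.215481 + 0.35·0.450262 = 0.484849.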